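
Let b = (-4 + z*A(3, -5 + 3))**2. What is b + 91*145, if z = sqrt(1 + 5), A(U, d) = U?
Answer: 13265 - 24*sqrt(6) ≈ 13206.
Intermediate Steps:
z = sqrt(6) ≈ 2.4495
b = (-4 + 3*sqrt(6))**2 (b = (-4 + sqrt(6)*3)**2 = (-4 + 3*sqrt(6))**2 ≈ 11.212)
b + 91*145 = (70 - 24*sqrt(6)) + 91*145 = (70 - 24*sqrt(6)) + 13195 = 13265 - 24*sqrt(6)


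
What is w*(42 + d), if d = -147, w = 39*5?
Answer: -20475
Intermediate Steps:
w = 195
w*(42 + d) = 195*(42 - 147) = 195*(-105) = -20475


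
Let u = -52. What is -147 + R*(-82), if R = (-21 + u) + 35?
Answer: 2969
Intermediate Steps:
R = -38 (R = (-21 - 52) + 35 = -73 + 35 = -38)
-147 + R*(-82) = -147 - 38*(-82) = -147 + 3116 = 2969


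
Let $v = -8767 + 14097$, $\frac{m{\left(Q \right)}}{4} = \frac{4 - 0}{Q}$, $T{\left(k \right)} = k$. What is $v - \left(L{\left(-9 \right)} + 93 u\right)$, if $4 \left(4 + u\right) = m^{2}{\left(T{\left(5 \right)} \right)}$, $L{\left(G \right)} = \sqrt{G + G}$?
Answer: $\frac{136598}{25} - 3 i \sqrt{2} \approx 5463.9 - 4.2426 i$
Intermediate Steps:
$L{\left(G \right)} = \sqrt{2} \sqrt{G}$ ($L{\left(G \right)} = \sqrt{2 G} = \sqrt{2} \sqrt{G}$)
$m{\left(Q \right)} = \frac{16}{Q}$ ($m{\left(Q \right)} = 4 \frac{4 - 0}{Q} = 4 \frac{4 + 0}{Q} = 4 \frac{4}{Q} = \frac{16}{Q}$)
$v = 5330$
$u = - \frac{36}{25}$ ($u = -4 + \frac{\left(\frac{16}{5}\right)^{2}}{4} = -4 + \frac{1}{4} \cdot \frac{256}{25} = -4 + \frac{64}{25} = - \frac{36}{25} \approx -1.44$)
$v - \left(L{\left(-9 \right)} + 93 u\right) = 5330 - \left(\sqrt{2} \sqrt{-9} + 93 \left(- \frac{36}{25}\right)\right) = 5330 - \left(\sqrt{2} \cdot 3 i - \frac{3348}{25}\right) = 5330 - \left(3 i \sqrt{2} - \frac{3348}{25}\right) = 5330 - \left(- \frac{3348}{25} + 3 i \sqrt{2}\right) = 5330 + \left(\frac{3348}{25} - 3 i \sqrt{2}\right) = \frac{136598}{25} - 3 i \sqrt{2}$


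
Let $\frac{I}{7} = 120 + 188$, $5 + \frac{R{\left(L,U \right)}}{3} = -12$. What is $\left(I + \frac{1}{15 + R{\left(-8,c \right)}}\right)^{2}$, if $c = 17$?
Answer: $\frac{6024088225}{1296} \approx 4.6482 \cdot 10^{6}$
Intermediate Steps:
$R{\left(L,U \right)} = -51$ ($R{\left(L,U \right)} = -15 + 3 \left(-12\right) = -15 - 36 = -51$)
$I = 2156$ ($I = 7 \left(120 + 188\right) = 7 \cdot 308 = 2156$)
$\left(I + \frac{1}{15 + R{\left(-8,c \right)}}\right)^{2} = \left(2156 + \frac{1}{15 - 51}\right)^{2} = \left(2156 + \frac{1}{-36}\right)^{2} = \left(2156 - \frac{1}{36}\right)^{2} = \left(\frac{77615}{36}\right)^{2} = \frac{6024088225}{1296}$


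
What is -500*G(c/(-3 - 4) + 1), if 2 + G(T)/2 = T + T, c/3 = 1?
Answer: 6000/7 ≈ 857.14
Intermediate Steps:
c = 3 (c = 3*1 = 3)
G(T) = -4 + 4*T (G(T) = -4 + 2*(T + T) = -4 + 2*(2*T) = -4 + 4*T)
-500*G(c/(-3 - 4) + 1) = -500*(-4 + 4*(3/(-3 - 4) + 1)) = -500*(-4 + 4*(3/(-7) + 1)) = -500*(-4 + 4*(-1/7*3 + 1)) = -500*(-4 + 4*(-3/7 + 1)) = -500*(-4 + 4*(4/7)) = -500*(-4 + 16/7) = -500*(-12/7) = 6000/7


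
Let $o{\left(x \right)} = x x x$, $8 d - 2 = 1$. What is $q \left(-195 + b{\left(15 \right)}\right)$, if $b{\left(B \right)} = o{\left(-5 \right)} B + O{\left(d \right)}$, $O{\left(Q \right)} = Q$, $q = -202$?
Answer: $\frac{1672257}{4} \approx 4.1806 \cdot 10^{5}$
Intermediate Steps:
$d = \frac{3}{8}$ ($d = \frac{1}{4} + \frac{1}{8} \cdot 1 = \frac{1}{4} + \frac{1}{8} = \frac{3}{8} \approx 0.375$)
$o{\left(x \right)} = x^{3}$ ($o{\left(x \right)} = x^{2} x = x^{3}$)
$b{\left(B \right)} = \frac{3}{8} - 125 B$ ($b{\left(B \right)} = \left(-5\right)^{3} B + \frac{3}{8} = - 125 B + \frac{3}{8} = \frac{3}{8} - 125 B$)
$q \left(-195 + b{\left(15 \right)}\right) = - 202 \left(-195 + \left(\frac{3}{8} - 1875\right)\right) = - 202 \left(-195 - \frac{14997}{8}\right) = \left(-202\right) \left(- \frac{16557}{8}\right) = \frac{1672257}{4}$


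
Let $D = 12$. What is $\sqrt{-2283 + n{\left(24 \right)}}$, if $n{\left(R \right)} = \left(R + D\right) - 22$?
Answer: $i \sqrt{2269} \approx 47.634 i$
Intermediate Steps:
$n{\left(R \right)} = -10 + R$ ($n{\left(R \right)} = \left(R + 12\right) - 22 = \left(12 + R\right) - 22 = -10 + R$)
$\sqrt{-2283 + n{\left(24 \right)}} = \sqrt{-2283 + \left(-10 + 24\right)} = \sqrt{-2283 + 14} = \sqrt{-2269} = i \sqrt{2269}$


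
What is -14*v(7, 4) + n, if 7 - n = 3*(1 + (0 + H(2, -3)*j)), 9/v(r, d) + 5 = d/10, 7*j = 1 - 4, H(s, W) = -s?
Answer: 4640/161 ≈ 28.820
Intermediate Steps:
j = -3/7 (j = (1 - 4)/7 = (1/7)*(-3) = -3/7 ≈ -0.42857)
v(r, d) = 9/(-5 + d/10)
n = 10/7 (n = 7 - 3*(1 + (0 - 1*2*(-3/7))) = 7 - 3*(1 + (0 - 2*(-3/7))) = 7 - 3*(1 + (0 + 6/7)) = 7 - 3*(1 + 6/7) = 7 - 3*13/7 = 7 - 1*39/7 = 7 - 39/7 = 10/7 ≈ 1.4286)
-14*v(7, 4) + n = -1260/(-50 + 4) + 10/7 = -1260/(-46) + 10/7 = -1260*(-1)/46 + 10/7 = -14*(-45/23) + 10/7 = 630/23 + 10/7 = 4640/161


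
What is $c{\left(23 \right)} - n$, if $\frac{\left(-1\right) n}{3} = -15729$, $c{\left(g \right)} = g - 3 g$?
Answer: $-47233$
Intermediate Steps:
$c{\left(g \right)} = - 2 g$
$n = 47187$ ($n = \left(-3\right) \left(-15729\right) = 47187$)
$c{\left(23 \right)} - n = \left(-2\right) 23 - 47187 = -46 - 47187 = -47233$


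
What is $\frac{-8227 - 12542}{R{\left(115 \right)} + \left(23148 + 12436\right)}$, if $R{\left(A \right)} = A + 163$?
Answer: $- \frac{161}{278} \approx -0.57914$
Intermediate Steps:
$R{\left(A \right)} = 163 + A$
$\frac{-8227 - 12542}{R{\left(115 \right)} + \left(23148 + 12436\right)} = \frac{-8227 - 12542}{\left(163 + 115\right) + \left(23148 + 12436\right)} = - \frac{20769}{278 + 35584} = - \frac{20769}{35862} = \left(-20769\right) \frac{1}{35862} = - \frac{161}{278}$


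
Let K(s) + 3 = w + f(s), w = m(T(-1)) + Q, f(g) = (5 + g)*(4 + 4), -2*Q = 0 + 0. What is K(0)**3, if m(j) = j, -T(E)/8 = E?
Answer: 91125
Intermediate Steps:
T(E) = -8*E
Q = 0 (Q = -(0 + 0)/2 = -1/2*0 = 0)
f(g) = 40 + 8*g (f(g) = (5 + g)*8 = 40 + 8*g)
w = 8 (w = -8*(-1) + 0 = 8 + 0 = 8)
K(s) = 45 + 8*s (K(s) = -3 + (8 + (40 + 8*s)) = -3 + (48 + 8*s) = 45 + 8*s)
K(0)**3 = (45 + 8*0)**3 = (45 + 0)**3 = 45**3 = 91125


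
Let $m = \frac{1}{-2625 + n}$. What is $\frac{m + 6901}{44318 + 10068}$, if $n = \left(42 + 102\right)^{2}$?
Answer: $\frac{62492006}{492492423} \approx 0.12689$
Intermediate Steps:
$n = 20736$ ($n = 144^{2} = 20736$)
$m = \frac{1}{18111}$ ($m = \frac{1}{-2625 + 20736} = \frac{1}{18111} \approx 5.5215 \cdot 10^{-5}$)
$\frac{m + 6901}{44318 + 10068} = \frac{\frac{1}{18111} + 6901}{44318 + 10068} = \frac{124984012}{18111 \cdot 54386} = \frac{124984012}{18111} \cdot \frac{1}{54386} = \frac{62492006}{492492423}$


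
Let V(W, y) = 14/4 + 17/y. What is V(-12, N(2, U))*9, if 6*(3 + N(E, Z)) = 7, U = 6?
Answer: -1143/22 ≈ -51.955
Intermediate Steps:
N(E, Z) = -11/6 (N(E, Z) = -3 + (⅙)*7 = -3 + 7/6 = -11/6)
V(W, y) = 7/2 + 17/y (V(W, y) = 14*(¼) + 17/y = 7/2 + 17/y)
V(-12, N(2, U))*9 = (7/2 + 17/(-11/6))*9 = (7/2 + 17*(-6/11))*9 = (7/2 - 102/11)*9 = -127/22*9 = -1143/22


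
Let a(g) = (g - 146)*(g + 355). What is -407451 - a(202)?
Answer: -438643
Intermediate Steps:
a(g) = (-146 + g)*(355 + g)
-407451 - a(202) = -407451 - (-51830 + 202² + 209*202) = -407451 - (-51830 + 40804 + 42218) = -407451 - 1*31192 = -407451 - 31192 = -438643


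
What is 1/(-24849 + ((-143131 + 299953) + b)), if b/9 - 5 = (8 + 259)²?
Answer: 1/773619 ≈ 1.2926e-6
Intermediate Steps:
b = 641646 (b = 45 + 9*(8 + 259)² = 45 + 9*267² = 45 + 9*71289 = 45 + 641601 = 641646)
1/(-24849 + ((-143131 + 299953) + b)) = 1/(-24849 + ((-143131 + 299953) + 641646)) = 1/(-24849 + (156822 + 641646)) = 1/(-24849 + 798468) = 1/773619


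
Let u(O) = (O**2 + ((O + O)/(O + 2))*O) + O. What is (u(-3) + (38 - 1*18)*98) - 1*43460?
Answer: -41512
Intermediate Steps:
u(O) = O + O**2 + 2*O**2/(2 + O) (u(O) = (O**2 + ((2*O)/(2 + O))*O) + O = (O**2 + (2*O/(2 + O))*O) + O = (O**2 + 2*O**2/(2 + O)) + O = O + O**2 + 2*O**2/(2 + O))
(u(-3) + (38 - 1*18)*98) - 1*43460 = (-3*(2 + (-3)**2 + 5*(-3))/(2 - 3) + (38 - 1*18)*98) - 1*43460 = (-3*(2 + 9 - 15)/(-1) + (38 - 18)*98) - 43460 = (-3*(-1)*(-4) + 20*98) - 43460 = (-12 + 1960) - 43460 = 1948 - 43460 = -41512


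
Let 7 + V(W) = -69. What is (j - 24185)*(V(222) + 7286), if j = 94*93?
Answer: -111344030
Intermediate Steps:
V(W) = -76 (V(W) = -7 - 69 = -76)
j = 8742
(j - 24185)*(V(222) + 7286) = (8742 - 24185)*(-76 + 7286) = -15443*7210 = -111344030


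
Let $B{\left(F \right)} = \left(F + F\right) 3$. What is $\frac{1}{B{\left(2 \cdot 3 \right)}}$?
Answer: $\frac{1}{36} \approx 0.027778$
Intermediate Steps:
$B{\left(F \right)} = 6 F$ ($B{\left(F \right)} = 2 F 3 = 6 F$)
$\frac{1}{B{\left(2 \cdot 3 \right)}} = \frac{1}{6 \cdot 2 \cdot 3} = \frac{1}{6 \cdot 6} = \frac{1}{36}$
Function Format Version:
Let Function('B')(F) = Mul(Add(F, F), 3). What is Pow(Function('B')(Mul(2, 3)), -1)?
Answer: Rational(1, 36) ≈ 0.027778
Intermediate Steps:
Function('B')(F) = Mul(6, F) (Function('B')(F) = Mul(Mul(2, F), 3) = Mul(6, F))
Pow(Function('B')(Mul(2, 3)), -1) = Pow(Mul(6, Mul(2, 3)), -1) = Pow(Mul(6, 6), -1) = Pow(36, -1) = Rational(1, 36)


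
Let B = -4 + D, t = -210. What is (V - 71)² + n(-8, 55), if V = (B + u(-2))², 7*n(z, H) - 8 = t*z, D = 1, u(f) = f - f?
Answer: 28596/7 ≈ 4085.1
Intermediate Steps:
u(f) = 0
B = -3 (B = -4 + 1 = -3)
n(z, H) = 8/7 - 30*z (n(z, H) = 8/7 + (-210*z)/7 = 8/7 - 30*z)
V = 9 (V = (-3 + 0)² = (-3)² = 9)
(V - 71)² + n(-8, 55) = (9 - 71)² + (8/7 - 30*(-8)) = (-62)² + (8/7 + 240) = 3844 + 1688/7 = 28596/7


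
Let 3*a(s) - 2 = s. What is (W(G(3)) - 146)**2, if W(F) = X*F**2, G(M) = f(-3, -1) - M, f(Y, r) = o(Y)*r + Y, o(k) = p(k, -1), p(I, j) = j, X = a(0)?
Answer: 150544/9 ≈ 16727.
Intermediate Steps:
a(s) = 2/3 + s/3
X = 2/3 (X = 2/3 + (1/3)*0 = 2/3 + 0 = 2/3 ≈ 0.66667)
o(k) = -1
f(Y, r) = Y - r (f(Y, r) = -r + Y = Y - r)
G(M) = -2 - M (G(M) = (-3 - 1*(-1)) - M = (-3 + 1) - M = -2 - M)
W(F) = 2*F**2/3
(W(G(3)) - 146)**2 = (2*(-2 - 1*3)**2/3 - 146)**2 = (2*(-2 - 3)**2/3 - 146)**2 = ((2/3)*(-5)**2 - 146)**2 = ((2/3)*25 - 146)**2 = (50/3 - 146)**2 = (-388/3)**2 = 150544/9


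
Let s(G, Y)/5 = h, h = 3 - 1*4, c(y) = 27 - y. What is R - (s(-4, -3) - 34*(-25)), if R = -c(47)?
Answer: -825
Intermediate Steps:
h = -1 (h = 3 - 4 = -1)
s(G, Y) = -5 (s(G, Y) = 5*(-1) = -5)
R = 20 (R = -(27 - 1*47) = -(27 - 47) = -1*(-20) = 20)
R - (s(-4, -3) - 34*(-25)) = 20 - (-5 - 34*(-25)) = 20 - (-5 + 850) = 20 - 1*845 = 20 - 845 = -825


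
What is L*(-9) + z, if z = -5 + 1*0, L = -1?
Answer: 4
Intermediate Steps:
z = -5 (z = -5 + 0 = -5)
L*(-9) + z = -1*(-9) - 5 = 9 - 5 = 4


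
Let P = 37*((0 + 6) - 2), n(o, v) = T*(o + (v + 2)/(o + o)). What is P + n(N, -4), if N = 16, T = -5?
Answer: 1093/16 ≈ 68.313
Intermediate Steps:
n(o, v) = -5*o - 5*(2 + v)/(2*o) (n(o, v) = -5*(o + (v + 2)/(o + o)) = -5*(o + (2 + v)/((2*o))) = -5*(o + (2 + v)*(1/(2*o))) = -5*(o + (2 + v)/(2*o)) = -5*o - 5*(2 + v)/(2*o))
P = 148 (P = 37*(6 - 2) = 37*4 = 148)
P + n(N, -4) = 148 + (5/2)*(-2 - 1*(-4) - 2*16**2)/16 = 148 + (5/2)*(1/16)*(-2 + 4 - 2*256) = 148 + (5/2)*(1/16)*(-2 + 4 - 512) = 148 + (5/2)*(1/16)*(-510) = 148 - 1275/16 = 1093/16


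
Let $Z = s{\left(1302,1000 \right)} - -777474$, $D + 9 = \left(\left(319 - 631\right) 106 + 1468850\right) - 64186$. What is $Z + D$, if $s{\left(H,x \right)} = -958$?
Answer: $2148099$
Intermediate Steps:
$D = 1371583$ ($D = -9 + \left(\left(\left(319 - 631\right) 106 + 1468850\right) - 64186\right) = -9 + \left(\left(\left(-312\right) 106 + 1468850\right) - 64186\right) = -9 + \left(\left(-33072 + 1468850\right) - 64186\right) = -9 + \left(1435778 - 64186\right) = -9 + 1371592 = 1371583$)
$Z = 776516$ ($Z = -958 - -777474 = -958 + 777474 = 776516$)
$Z + D = 776516 + 1371583 = 2148099$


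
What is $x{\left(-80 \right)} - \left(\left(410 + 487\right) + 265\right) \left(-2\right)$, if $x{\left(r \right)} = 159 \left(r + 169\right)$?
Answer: $16475$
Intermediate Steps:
$x{\left(r \right)} = 26871 + 159 r$ ($x{\left(r \right)} = 159 \left(169 + r\right) = 26871 + 159 r$)
$x{\left(-80 \right)} - \left(\left(410 + 487\right) + 265\right) \left(-2\right) = \left(26871 + 159 \left(-80\right)\right) - \left(\left(410 + 487\right) + 265\right) \left(-2\right) = \left(26871 - 12720\right) - \left(897 + 265\right) \left(-2\right) = 14151 - 1162 \left(-2\right) = 14151 - -2324 = 14151 + 2324 = 16475$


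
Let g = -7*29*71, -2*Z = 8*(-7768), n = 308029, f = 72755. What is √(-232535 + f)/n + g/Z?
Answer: -14413/31072 + 2*I*√39945/308029 ≈ -0.46386 + 0.0012977*I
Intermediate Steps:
Z = 31072 (Z = -4*(-7768) = -½*(-62144) = 31072)
g = -14413 (g = -203*71 = -14413)
√(-232535 + f)/n + g/Z = √(-232535 + 72755)/308029 - 14413/31072 = √(-159780)*(1/308029) - 14413*1/31072 = (2*I*√39945)*(1/308029) - 14413/31072 = 2*I*√39945/308029 - 14413/31072 = -14413/31072 + 2*I*√39945/308029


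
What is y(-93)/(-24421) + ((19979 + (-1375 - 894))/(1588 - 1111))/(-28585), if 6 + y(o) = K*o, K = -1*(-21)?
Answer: 5255711449/66596286789 ≈ 0.078919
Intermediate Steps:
K = 21
y(o) = -6 + 21*o
y(-93)/(-24421) + ((19979 + (-1375 - 894))/(1588 - 1111))/(-28585) = (-6 + 21*(-93))/(-24421) + ((19979 + (-1375 - 894))/(1588 - 1111))/(-28585) = (-6 - 1953)*(-1/24421) + ((19979 - 2269)/477)*(-1/28585) = -1959*(-1/24421) + (17710*(1/477))*(-1/28585) = 1959/24421 + (17710/477)*(-1/28585) = 1959/24421 - 3542/2727009 = 5255711449/66596286789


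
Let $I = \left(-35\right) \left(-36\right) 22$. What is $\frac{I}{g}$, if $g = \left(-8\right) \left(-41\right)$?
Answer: $\frac{3465}{41} \approx 84.512$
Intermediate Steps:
$g = 328$
$I = 27720$ ($I = 1260 \cdot 22 = 27720$)
$\frac{I}{g} = \frac{27720}{328} = 27720 \cdot \frac{1}{328} = \frac{3465}{41}$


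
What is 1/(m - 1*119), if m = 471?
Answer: 1/352 ≈ 0.0028409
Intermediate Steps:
1/(m - 1*119) = 1/(471 - 1*119) = 1/(471 - 119) = 1/352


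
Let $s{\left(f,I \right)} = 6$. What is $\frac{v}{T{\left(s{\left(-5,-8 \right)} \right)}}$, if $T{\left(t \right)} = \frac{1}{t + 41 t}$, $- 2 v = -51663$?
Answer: $6509538$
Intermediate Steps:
$v = \frac{51663}{2}$ ($v = \left(- \frac{1}{2}\right) \left(-51663\right) = \frac{51663}{2} \approx 25832.0$)
$T{\left(t \right)} = \frac{1}{42 t}$
$\frac{v}{T{\left(s{\left(-5,-8 \right)} \right)}} = \frac{51663}{2 \frac{1}{42 \cdot 6}} = \frac{51663}{2 \cdot \frac{1}{42} \cdot \frac{1}{6}} = \frac{51663 \frac{1}{\frac{1}{252}}}{2} = \frac{51663}{2} \cdot 252 = 6509538$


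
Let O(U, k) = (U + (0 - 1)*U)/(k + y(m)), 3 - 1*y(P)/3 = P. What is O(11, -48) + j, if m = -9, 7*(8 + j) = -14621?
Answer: -14677/7 ≈ -2096.7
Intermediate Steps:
j = -14677/7 (j = -8 + (⅐)*(-14621) = -8 - 14621/7 = -14677/7 ≈ -2096.7)
y(P) = 9 - 3*P
O(U, k) = 0 (O(U, k) = (U + (0 - 1)*U)/(k + (9 - 3*(-9))) = (U - U)/(k + (9 + 27)) = 0/(k + 36) = 0/(36 + k) = 0)
O(11, -48) + j = 0 - 14677/7 = -14677/7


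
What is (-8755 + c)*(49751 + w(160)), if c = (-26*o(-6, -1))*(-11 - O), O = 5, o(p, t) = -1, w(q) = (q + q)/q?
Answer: -456284763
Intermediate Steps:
w(q) = 2 (w(q) = (2*q)/q = 2)
c = -416 (c = (-26*(-1))*(-11 - 1*5) = 26*(-11 - 5) = 26*(-16) = -416)
(-8755 + c)*(49751 + w(160)) = (-8755 - 416)*(49751 + 2) = -9171*49753 = -456284763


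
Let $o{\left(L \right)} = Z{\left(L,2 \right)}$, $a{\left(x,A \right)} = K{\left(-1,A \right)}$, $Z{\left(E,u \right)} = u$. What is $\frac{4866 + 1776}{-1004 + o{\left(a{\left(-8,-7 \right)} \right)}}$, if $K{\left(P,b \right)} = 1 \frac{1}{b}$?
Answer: $- \frac{1107}{167} \approx -6.6287$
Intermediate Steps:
$K{\left(P,b \right)} = \frac{1}{b}$
$a{\left(x,A \right)} = \frac{1}{A}$
$o{\left(L \right)} = 2$
$\frac{4866 + 1776}{-1004 + o{\left(a{\left(-8,-7 \right)} \right)}} = \frac{4866 + 1776}{-1004 + 2} = \frac{6642}{-1002} = 6642 \left(- \frac{1}{1002}\right) = - \frac{1107}{167}$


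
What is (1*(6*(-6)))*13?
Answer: -468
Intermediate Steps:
(1*(6*(-6)))*13 = (1*(-36))*13 = -36*13 = -468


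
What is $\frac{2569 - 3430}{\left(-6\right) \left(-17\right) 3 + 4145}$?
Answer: $- \frac{861}{4451} \approx -0.19344$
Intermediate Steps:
$\frac{2569 - 3430}{\left(-6\right) \left(-17\right) 3 + 4145} = - \frac{861}{102 \cdot 3 + 4145} = - \frac{861}{306 + 4145} = - \frac{861}{4451}$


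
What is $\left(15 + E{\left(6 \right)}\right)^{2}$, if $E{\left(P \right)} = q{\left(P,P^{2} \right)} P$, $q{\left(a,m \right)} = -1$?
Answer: $81$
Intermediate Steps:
$E{\left(P \right)} = - P$
$\left(15 + E{\left(6 \right)}\right)^{2} = \left(15 - 6\right)^{2} = 9^{2} = 81$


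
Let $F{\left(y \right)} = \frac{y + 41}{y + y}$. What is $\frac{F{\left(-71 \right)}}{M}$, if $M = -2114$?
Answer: $- \frac{15}{150094} \approx -9.9937 \cdot 10^{-5}$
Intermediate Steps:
$F{\left(y \right)} = \frac{41 + y}{2 y}$
$\frac{F{\left(-71 \right)}}{M} = \frac{\frac{1}{2} \frac{1}{-71} \left(41 - 71\right)}{-2114} = \frac{1}{2} \left(- \frac{1}{71}\right) \left(-30\right) \left(- \frac{1}{2114}\right) = \frac{15}{71} \left(- \frac{1}{2114}\right) = - \frac{15}{150094}$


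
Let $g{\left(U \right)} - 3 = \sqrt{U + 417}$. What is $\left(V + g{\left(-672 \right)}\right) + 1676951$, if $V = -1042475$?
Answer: $634479 + i \sqrt{255} \approx 6.3448 \cdot 10^{5} + 15.969 i$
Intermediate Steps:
$g{\left(U \right)} = 3 + \sqrt{417 + U}$ ($g{\left(U \right)} = 3 + \sqrt{U + 417} = 3 + \sqrt{417 + U}$)
$\left(V + g{\left(-672 \right)}\right) + 1676951 = \left(-1042475 + \left(3 + \sqrt{417 - 672}\right)\right) + 1676951 = \left(-1042475 + \left(3 + \sqrt{-255}\right)\right) + 1676951 = \left(-1042475 + \left(3 + i \sqrt{255}\right)\right) + 1676951 = \left(-1042472 + i \sqrt{255}\right) + 1676951 = 634479 + i \sqrt{255}$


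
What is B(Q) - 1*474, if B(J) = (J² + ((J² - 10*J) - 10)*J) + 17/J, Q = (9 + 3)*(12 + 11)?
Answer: 5612669225/276 ≈ 2.0336e+7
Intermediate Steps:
Q = 276 (Q = 12*23 = 276)
B(J) = J² + 17/J + J*(-10 + J² - 10*J) (B(J) = (J² + (-10 + J² - 10*J)*J) + 17/J = (J² + J*(-10 + J² - 10*J)) + 17/J = J² + 17/J + J*(-10 + J² - 10*J))
B(Q) - 1*474 = (17 + 276²*(-10 + 276² - 9*276))/276 - 1*474 = (17 + 76176*(-10 + 76176 - 2484))/276 - 474 = (17 + 76176*73682)/276 - 474 = (17 + 5612800032)/276 - 474 = (1/276)*5612800049 - 474 = 5612800049/276 - 474 = 5612669225/276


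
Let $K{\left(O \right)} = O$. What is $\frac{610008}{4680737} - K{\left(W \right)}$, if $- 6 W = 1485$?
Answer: $\frac{2318184831}{9361474} \approx 247.63$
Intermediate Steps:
$W = - \frac{495}{2}$ ($W = \left(- \frac{1}{6}\right) 1485 = - \frac{495}{2} \approx -247.5$)
$\frac{610008}{4680737} - K{\left(W \right)} = \frac{610008}{4680737} - - \frac{495}{2} = 610008 \cdot \frac{1}{4680737} + \frac{495}{2} = \frac{610008}{4680737} + \frac{495}{2} = \frac{2318184831}{9361474}$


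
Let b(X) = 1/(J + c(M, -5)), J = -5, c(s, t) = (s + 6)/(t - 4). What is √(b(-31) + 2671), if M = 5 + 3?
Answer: 2*√2324305/59 ≈ 51.680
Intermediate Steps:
M = 8
c(s, t) = (6 + s)/(-4 + t)
b(X) = -9/59 (b(X) = 1/(-5 + (6 + 8)/(-4 - 5)) = 1/(-5 + 14/(-9)) = 1/(-5 - ⅑*14) = 1/(-5 - 14/9) = 1/(-59/9) = -9/59)
√(b(-31) + 2671) = √(-9/59 + 2671) = √(157580/59) = 2*√2324305/59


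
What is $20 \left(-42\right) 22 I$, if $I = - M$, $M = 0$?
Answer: $0$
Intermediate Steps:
$I = 0$ ($I = \left(-1\right) 0 = 0$)
$20 \left(-42\right) 22 I = 20 \left(-42\right) 22 \cdot 0 = \left(-840\right) 0 = 0$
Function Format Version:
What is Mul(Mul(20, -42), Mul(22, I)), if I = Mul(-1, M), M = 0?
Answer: 0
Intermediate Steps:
I = 0 (I = Mul(-1, 0) = 0)
Mul(Mul(20, -42), Mul(22, I)) = Mul(Mul(20, -42), Mul(22, 0)) = Mul(-840, 0) = 0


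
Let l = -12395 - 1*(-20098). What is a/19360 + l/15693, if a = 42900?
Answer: 3737999/1380984 ≈ 2.7068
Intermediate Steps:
l = 7703 (l = -12395 + 20098 = 7703)
a/19360 + l/15693 = 42900/19360 + 7703/15693 = 42900*(1/19360) + 7703*(1/15693) = 195/88 + 7703/15693 = 3737999/1380984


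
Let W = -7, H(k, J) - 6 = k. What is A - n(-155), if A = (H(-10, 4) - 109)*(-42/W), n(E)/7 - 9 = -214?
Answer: 757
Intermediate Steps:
H(k, J) = 6 + k
n(E) = -1435 (n(E) = 63 + 7*(-214) = 63 - 1498 = -1435)
A = -678 (A = ((6 - 10) - 109)*(-42/(-7)) = (-4 - 109)*(-42*(-1/7)) = -113*6 = -678)
A - n(-155) = -678 - 1*(-1435) = -678 + 1435 = 757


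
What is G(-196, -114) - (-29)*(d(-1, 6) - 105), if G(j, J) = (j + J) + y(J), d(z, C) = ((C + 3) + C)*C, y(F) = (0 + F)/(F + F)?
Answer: -1489/2 ≈ -744.50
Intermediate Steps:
y(F) = 1/2 (y(F) = F/((2*F)) = F*(1/(2*F)) = 1/2)
d(z, C) = C*(3 + 2*C) (d(z, C) = ((3 + C) + C)*C = (3 + 2*C)*C = C*(3 + 2*C))
G(j, J) = 1/2 + J + j (G(j, J) = (j + J) + 1/2 = (J + j) + 1/2 = 1/2 + J + j)
G(-196, -114) - (-29)*(d(-1, 6) - 105) = (1/2 - 114 - 196) - (-29)*(6*(3 + 2*6) - 105) = -619/2 - (-29)*(6*(3 + 12) - 105) = -619/2 - (-29)*(6*15 - 105) = -619/2 - (-29)*(90 - 105) = -619/2 - (-29)*(-15) = -619/2 - 1*435 = -619/2 - 435 = -1489/2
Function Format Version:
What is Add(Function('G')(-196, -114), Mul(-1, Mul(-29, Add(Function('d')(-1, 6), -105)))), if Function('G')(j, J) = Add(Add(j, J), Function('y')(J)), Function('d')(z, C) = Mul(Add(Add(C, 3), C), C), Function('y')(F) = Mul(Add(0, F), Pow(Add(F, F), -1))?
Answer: Rational(-1489, 2) ≈ -744.50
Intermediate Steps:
Function('y')(F) = Rational(1, 2) (Function('y')(F) = Mul(F, Pow(Mul(2, F), -1)) = Mul(F, Mul(Rational(1, 2), Pow(F, -1))) = Rational(1, 2))
Function('d')(z, C) = Mul(C, Add(3, Mul(2, C))) (Function('d')(z, C) = Mul(Add(Add(3, C), C), C) = Mul(Add(3, Mul(2, C)), C) = Mul(C, Add(3, Mul(2, C))))
Function('G')(j, J) = Add(Rational(1, 2), J, j) (Function('G')(j, J) = Add(Add(j, J), Rational(1, 2)) = Add(Add(J, j), Rational(1, 2)) = Add(Rational(1, 2), J, j))
Add(Function('G')(-196, -114), Mul(-1, Mul(-29, Add(Function('d')(-1, 6), -105)))) = Add(Add(Rational(1, 2), -114, -196), Mul(-1, Mul(-29, Add(Mul(6, Add(3, Mul(2, 6))), -105)))) = Add(Rational(-619, 2), Mul(-1, Mul(-29, Add(Mul(6, Add(3, 12)), -105)))) = Add(Rational(-619, 2), Mul(-1, Mul(-29, Add(Mul(6, 15), -105)))) = Add(Rational(-619, 2), Mul(-1, Mul(-29, Add(90, -105)))) = Add(Rational(-619, 2), Mul(-1, Mul(-29, -15))) = Add(Rational(-619, 2), Mul(-1, 435)) = Add(Rational(-619, 2), -435) = Rational(-1489, 2)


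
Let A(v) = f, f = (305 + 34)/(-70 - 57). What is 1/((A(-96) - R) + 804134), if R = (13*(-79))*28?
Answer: 127/105776691 ≈ 1.2006e-6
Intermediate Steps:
R = -28756 (R = -1027*28 = -28756)
f = -339/127 (f = 339/(-127) = 339*(-1/127) = -339/127 ≈ -2.6693)
A(v) = -339/127
1/((A(-96) - R) + 804134) = 1/((-339/127 - 1*(-28756)) + 804134) = 1/((-339/127 + 28756) + 804134) = 1/(3651673/127 + 804134) = 1/(105776691/127) = 127/105776691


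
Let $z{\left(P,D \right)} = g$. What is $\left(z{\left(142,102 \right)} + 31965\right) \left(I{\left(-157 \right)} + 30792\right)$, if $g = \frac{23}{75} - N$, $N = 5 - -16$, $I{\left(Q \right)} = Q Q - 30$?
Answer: $\frac{132754948253}{75} \approx 1.7701 \cdot 10^{9}$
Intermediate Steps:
$I{\left(Q \right)} = -30 + Q^{2}$ ($I{\left(Q \right)} = Q^{2} - 30 = -30 + Q^{2}$)
$N = 21$ ($N = 5 + 16 = 21$)
$g = - \frac{1552}{75}$ ($g = \frac{23}{75} - 21 = - \frac{1552}{75} \approx -20.693$)
$z{\left(P,D \right)} = - \frac{1552}{75}$
$\left(z{\left(142,102 \right)} + 31965\right) \left(I{\left(-157 \right)} + 30792\right) = \left(- \frac{1552}{75} + 31965\right) \left(\left(-30 + \left(-157\right)^{2}\right) + 30792\right) = \frac{2395823 \left(\left(-30 + 24649\right) + 30792\right)}{75} = \frac{2395823 \left(24619 + 30792\right)}{75} = \frac{2395823}{75} \cdot 55411 = \frac{132754948253}{75}$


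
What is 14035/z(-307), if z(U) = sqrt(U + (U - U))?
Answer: -14035*I*sqrt(307)/307 ≈ -801.02*I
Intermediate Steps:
z(U) = sqrt(U) (z(U) = sqrt(U + 0) = sqrt(U))
14035/z(-307) = 14035/(sqrt(-307)) = 14035/((I*sqrt(307))) = 14035*(-I*sqrt(307)/307) = -14035*I*sqrt(307)/307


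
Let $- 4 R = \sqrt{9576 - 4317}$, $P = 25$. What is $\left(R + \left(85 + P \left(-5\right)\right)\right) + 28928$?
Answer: $28888 - \frac{\sqrt{5259}}{4} \approx 28870.0$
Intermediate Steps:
$R = - \frac{\sqrt{5259}}{4}$ ($R = - \frac{\sqrt{9576 - 4317}}{4} = - \frac{\sqrt{5259}}{4} \approx -18.13$)
$\left(R + \left(85 + P \left(-5\right)\right)\right) + 28928 = \left(- \frac{\sqrt{5259}}{4} + \left(85 + 25 \left(-5\right)\right)\right) + 28928 = \left(- \frac{\sqrt{5259}}{4} + \left(85 - 125\right)\right) + 28928 = \left(- \frac{\sqrt{5259}}{4} - 40\right) + 28928 = \left(-40 - \frac{\sqrt{5259}}{4}\right) + 28928 = 28888 - \frac{\sqrt{5259}}{4}$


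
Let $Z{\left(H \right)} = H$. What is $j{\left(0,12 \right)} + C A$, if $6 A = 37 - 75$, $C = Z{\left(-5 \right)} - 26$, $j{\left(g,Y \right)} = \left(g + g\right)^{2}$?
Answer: $\frac{589}{3} \approx 196.33$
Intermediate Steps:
$j{\left(g,Y \right)} = 4 g^{2}$ ($j{\left(g,Y \right)} = \left(2 g\right)^{2} = 4 g^{2}$)
$C = -31$ ($C = -5 - 26 = -31$)
$A = - \frac{19}{3}$ ($A = \frac{37 - 75}{6} = \frac{1}{6} \left(-38\right) = - \frac{19}{3} \approx -6.3333$)
$j{\left(0,12 \right)} + C A = 4 \cdot 0^{2} - - \frac{589}{3} = 4 \cdot 0 + \frac{589}{3} = 0 + \frac{589}{3} = \frac{589}{3}$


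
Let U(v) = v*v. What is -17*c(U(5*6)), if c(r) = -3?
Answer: 51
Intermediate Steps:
U(v) = v²
-17*c(U(5*6)) = -17*(-3) = 51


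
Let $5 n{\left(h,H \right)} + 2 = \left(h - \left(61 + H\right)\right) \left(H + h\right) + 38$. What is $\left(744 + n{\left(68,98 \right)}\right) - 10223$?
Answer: $-12493$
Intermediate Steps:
$n{\left(h,H \right)} = \frac{36}{5} + \frac{\left(H + h\right) \left(-61 + h - H\right)}{5}$ ($n{\left(h,H \right)} = - \frac{2}{5} + \frac{\left(h - \left(61 + H\right)\right) \left(H + h\right) + 38}{5} = - \frac{2}{5} + \frac{\left(-61 + h - H\right) \left(H + h\right) + 38}{5} = - \frac{2}{5} + \frac{\left(H + h\right) \left(-61 + h - H\right) + 38}{5} = - \frac{2}{5} + \frac{38 + \left(H + h\right) \left(-61 + h - H\right)}{5} = - \frac{2}{5} + \left(\frac{38}{5} + \frac{\left(H + h\right) \left(-61 + h - H\right)}{5}\right) = \frac{36}{5} + \frac{\left(H + h\right) \left(-61 + h - H\right)}{5}$)
$\left(744 + n{\left(68,98 \right)}\right) - 10223 = \left(744 - \left(2018 - \frac{4624}{5} + \frac{9604}{5}\right)\right) - 10223 = \left(744 - 3014\right) - 10223 = -2270 - 10223 = -12493$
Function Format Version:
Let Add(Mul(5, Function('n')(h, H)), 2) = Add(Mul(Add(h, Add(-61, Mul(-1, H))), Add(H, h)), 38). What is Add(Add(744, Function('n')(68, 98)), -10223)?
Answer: -12493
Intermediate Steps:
Function('n')(h, H) = Add(Rational(36, 5), Mul(Rational(1, 5), Add(H, h), Add(-61, h, Mul(-1, H)))) (Function('n')(h, H) = Add(Rational(-2, 5), Mul(Rational(1, 5), Add(Mul(Add(h, Add(-61, Mul(-1, H))), Add(H, h)), 38))) = Add(Rational(-2, 5), Mul(Rational(1, 5), Add(Mul(Add(-61, h, Mul(-1, H)), Add(H, h)), 38))) = Add(Rational(-2, 5), Mul(Rational(1, 5), Add(Mul(Add(H, h), Add(-61, h, Mul(-1, H))), 38))) = Add(Rational(-2, 5), Mul(Rational(1, 5), Add(38, Mul(Add(H, h), Add(-61, h, Mul(-1, H)))))) = Add(Rational(-2, 5), Add(Rational(38, 5), Mul(Rational(1, 5), Add(H, h), Add(-61, h, Mul(-1, H))))) = Add(Rational(36, 5), Mul(Rational(1, 5), Add(H, h), Add(-61, h, Mul(-1, H)))))
Add(Add(744, Function('n')(68, 98)), -10223) = Add(Add(744, Add(Rational(36, 5), Mul(Rational(-61, 5), 98), Mul(Rational(-61, 5), 68), Mul(Rational(-1, 5), Pow(98, 2)), Mul(Rational(1, 5), Pow(68, 2)))), -10223) = Add(Add(744, Add(Rational(36, 5), Rational(-5978, 5), Rational(-4148, 5), Mul(Rational(-1, 5), 9604), Mul(Rational(1, 5), 4624))), -10223) = Add(Add(744, Add(Rational(36, 5), Rational(-5978, 5), Rational(-4148, 5), Rational(-9604, 5), Rational(4624, 5))), -10223) = Add(Add(744, -3014), -10223) = Add(-2270, -10223) = -12493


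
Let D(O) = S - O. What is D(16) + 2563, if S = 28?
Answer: 2575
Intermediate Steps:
D(O) = 28 - O
D(16) + 2563 = (28 - 1*16) + 2563 = (28 - 16) + 2563 = 12 + 2563 = 2575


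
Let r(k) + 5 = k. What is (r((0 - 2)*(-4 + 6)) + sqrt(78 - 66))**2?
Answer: 93 - 36*sqrt(3) ≈ 30.646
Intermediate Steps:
r(k) = -5 + k
(r((0 - 2)*(-4 + 6)) + sqrt(78 - 66))**2 = ((-5 + (0 - 2)*(-4 + 6)) + sqrt(78 - 66))**2 = ((-5 - 2*2) + sqrt(12))**2 = ((-5 - 4) + 2*sqrt(3))**2 = (-9 + 2*sqrt(3))**2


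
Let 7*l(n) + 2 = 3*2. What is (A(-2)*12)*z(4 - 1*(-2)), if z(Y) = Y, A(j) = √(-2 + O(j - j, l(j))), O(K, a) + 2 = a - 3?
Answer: 216*I*√35/7 ≈ 182.55*I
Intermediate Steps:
l(n) = 4/7 (l(n) = -2/7 + (3*2)/7 = -2/7 + (⅐)*6 = -2/7 + 6/7 = 4/7)
O(K, a) = -5 + a (O(K, a) = -2 + (a - 3) = -2 + (-3 + a) = -5 + a)
A(j) = 3*I*√35/7 (A(j) = √(-2 + (-5 + 4/7)) = √(-2 - 31/7) = √(-45/7) = 3*I*√35/7)
(A(-2)*12)*z(4 - 1*(-2)) = ((3*I*√35/7)*12)*(4 - 1*(-2)) = (36*I*√35/7)*(4 + 2) = (36*I*√35/7)*6 = 216*I*√35/7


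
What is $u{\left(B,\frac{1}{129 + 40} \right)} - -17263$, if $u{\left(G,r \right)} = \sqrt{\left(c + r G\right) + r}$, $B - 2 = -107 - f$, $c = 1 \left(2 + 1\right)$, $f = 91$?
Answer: $17263 + \frac{2 \sqrt{78}}{13} \approx 17264.0$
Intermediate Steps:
$c = 3$ ($c = 1 \cdot 3 = 3$)
$B = -196$ ($B = 2 - 198 = -196$)
$u{\left(G,r \right)} = \sqrt{3 + r + G r}$ ($u{\left(G,r \right)} = \sqrt{\left(3 + r G\right) + r} = \sqrt{\left(3 + G r\right) + r} = \sqrt{3 + r + G r}$)
$u{\left(B,\frac{1}{129 + 40} \right)} - -17263 = \sqrt{3 + \frac{1}{129 + 40} - \frac{196}{129 + 40}} - -17263 = \sqrt{3 + \frac{1}{169} - \frac{196}{169}} + 17263 = \sqrt{\frac{24}{13}} + 17263 = \frac{2 \sqrt{78}}{13} + 17263 = 17263 + \frac{2 \sqrt{78}}{13}$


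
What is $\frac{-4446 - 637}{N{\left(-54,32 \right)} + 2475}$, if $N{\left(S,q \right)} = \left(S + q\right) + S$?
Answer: $- \frac{5083}{2399} \approx -2.1188$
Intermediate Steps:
$N{\left(S,q \right)} = q + 2 S$
$\frac{-4446 - 637}{N{\left(-54,32 \right)} + 2475} = \frac{-4446 - 637}{\left(32 + 2 \left(-54\right)\right) + 2475} = - \frac{5083}{\left(32 - 108\right) + 2475} = - \frac{5083}{-76 + 2475} = - \frac{5083}{2399}$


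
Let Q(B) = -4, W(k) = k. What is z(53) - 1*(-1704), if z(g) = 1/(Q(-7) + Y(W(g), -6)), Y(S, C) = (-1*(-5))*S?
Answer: 444745/261 ≈ 1704.0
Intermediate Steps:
Y(S, C) = 5*S
z(g) = 1/(-4 + 5*g)
z(53) - 1*(-1704) = 1/(-4 + 5*53) - 1*(-1704) = 1/(-4 + 265) + 1704 = 1/261 + 1704 = 444745/261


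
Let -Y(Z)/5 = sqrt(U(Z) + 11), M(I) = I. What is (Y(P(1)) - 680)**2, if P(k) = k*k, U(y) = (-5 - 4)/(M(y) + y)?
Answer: 925125/2 + 3400*sqrt(26) ≈ 4.7990e+5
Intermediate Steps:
U(y) = -9/(2*y) (U(y) = (-5 - 4)/(y + y) = -9*1/(2*y) = -9/(2*y))
P(k) = k**2
Y(Z) = -5*sqrt(11 - 9/(2*Z)) (Y(Z) = -5*sqrt(-9/(2*Z) + 11) = -5*sqrt(11 - 9/(2*Z)))
(Y(P(1)) - 680)**2 = (-5*sqrt(44 - 18/(1**2))/2 - 680)**2 = (-5*sqrt(44 - 18/1)/2 - 680)**2 = (-5*sqrt(44 - 18*1)/2 - 680)**2 = (-5*sqrt(44 - 18)/2 - 680)**2 = (-5*sqrt(26)/2 - 680)**2 = (-680 - 5*sqrt(26)/2)**2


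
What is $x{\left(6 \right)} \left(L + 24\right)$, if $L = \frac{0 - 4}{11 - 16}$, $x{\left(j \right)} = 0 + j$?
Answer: $\frac{744}{5} \approx 148.8$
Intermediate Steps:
$x{\left(j \right)} = j$
$L = \frac{4}{5}$ ($L = - \frac{4}{-5} = \left(-4\right) \left(- \frac{1}{5}\right) = \frac{4}{5} \approx 0.8$)
$x{\left(6 \right)} \left(L + 24\right) = 6 \left(\frac{4}{5} + 24\right) = 6 \cdot \frac{124}{5} = \frac{744}{5}$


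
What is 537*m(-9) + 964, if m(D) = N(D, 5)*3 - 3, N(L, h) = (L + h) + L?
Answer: -21590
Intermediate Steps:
N(L, h) = h + 2*L
m(D) = 12 + 6*D (m(D) = (5 + 2*D)*3 - 3 = (15 + 6*D) - 3 = 12 + 6*D)
537*m(-9) + 964 = 537*(12 + 6*(-9)) + 964 = 537*(12 - 54) + 964 = 537*(-42) + 964 = -22554 + 964 = -21590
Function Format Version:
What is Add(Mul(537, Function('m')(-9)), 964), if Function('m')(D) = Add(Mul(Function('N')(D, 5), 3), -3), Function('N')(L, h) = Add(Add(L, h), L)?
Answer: -21590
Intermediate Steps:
Function('N')(L, h) = Add(h, Mul(2, L))
Function('m')(D) = Add(12, Mul(6, D)) (Function('m')(D) = Add(Mul(Add(5, Mul(2, D)), 3), -3) = Add(Add(15, Mul(6, D)), -3) = Add(12, Mul(6, D)))
Add(Mul(537, Function('m')(-9)), 964) = Add(Mul(537, Add(12, Mul(6, -9))), 964) = Add(Mul(537, Add(12, -54)), 964) = Add(Mul(537, -42), 964) = Add(-22554, 964) = -21590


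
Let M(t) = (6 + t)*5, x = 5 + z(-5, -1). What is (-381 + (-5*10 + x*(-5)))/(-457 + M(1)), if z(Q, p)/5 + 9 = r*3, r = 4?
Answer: 531/422 ≈ 1.2583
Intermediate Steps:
z(Q, p) = 15 (z(Q, p) = -45 + 5*(4*3) = -45 + 5*12 = -45 + 60 = 15)
x = 20 (x = 5 + 15 = 20)
M(t) = 30 + 5*t
(-381 + (-5*10 + x*(-5)))/(-457 + M(1)) = (-381 + (-5*10 + 20*(-5)))/(-457 + (30 + 5*1)) = (-381 + (-50 - 100))/(-457 + (30 + 5)) = (-381 - 150)/(-457 + 35) = -531/(-422) = -531*(-1/422) = 531/422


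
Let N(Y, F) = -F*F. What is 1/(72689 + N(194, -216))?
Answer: 1/26033 ≈ 3.8413e-5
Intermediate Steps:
N(Y, F) = -F**2
1/(72689 + N(194, -216)) = 1/(72689 - 1*(-216)**2) = 1/(72689 - 1*46656) = 1/(72689 - 46656) = 1/26033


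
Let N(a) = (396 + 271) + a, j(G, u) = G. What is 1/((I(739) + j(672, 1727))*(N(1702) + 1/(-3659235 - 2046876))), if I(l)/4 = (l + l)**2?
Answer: 5706111/118126553867394464 ≈ 4.8305e-11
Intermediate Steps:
N(a) = 667 + a
I(l) = 16*l**2 (I(l) = 4*(l + l)**2 = 4*(2*l)**2 = 4*(4*l**2) = 16*l**2)
1/((I(739) + j(672, 1727))*(N(1702) + 1/(-3659235 - 2046876))) = 1/((16*739**2 + 672)*((667 + 1702) + 1/(-3659235 - 2046876))) = 1/((16*546121 + 672)*(2369 + 1/(-5706111))) = 1/((8737936 + 672)*(2369 - 1/5706111)) = 1/(8738608*(13517776958/5706111)) = 1/(118126553867394464/5706111) = 5706111/118126553867394464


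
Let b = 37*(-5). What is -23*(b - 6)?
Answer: 4393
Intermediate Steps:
b = -185
-23*(b - 6) = -23*(-185 - 6) = -23*(-191) = 4393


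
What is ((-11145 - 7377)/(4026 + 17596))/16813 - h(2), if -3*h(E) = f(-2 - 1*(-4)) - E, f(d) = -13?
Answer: -908835976/181765343 ≈ -5.0001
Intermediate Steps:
h(E) = 13/3 + E/3 (h(E) = -(-13 - E)/3 = 13/3 + E/3)
((-11145 - 7377)/(4026 + 17596))/16813 - h(2) = ((-11145 - 7377)/(4026 + 17596))/16813 - (13/3 + (⅓)*2) = -18522/21622*(1/16813) - (13/3 + ⅔) = -18522*1/21622*(1/16813) - 1*5 = -9261/10811*1/16813 - 5 = -9261/181765343 - 5 = -908835976/181765343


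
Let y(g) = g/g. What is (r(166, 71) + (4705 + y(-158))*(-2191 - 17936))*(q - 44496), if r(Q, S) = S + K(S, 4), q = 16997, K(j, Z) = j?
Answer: 2604637082480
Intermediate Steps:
y(g) = 1
r(Q, S) = 2*S (r(Q, S) = S + S = 2*S)
(r(166, 71) + (4705 + y(-158))*(-2191 - 17936))*(q - 44496) = (2*71 + (4705 + 1)*(-2191 - 17936))*(16997 - 44496) = (142 + 4706*(-20127))*(-27499) = (142 - 94717662)*(-27499) = -94717520*(-27499) = 2604637082480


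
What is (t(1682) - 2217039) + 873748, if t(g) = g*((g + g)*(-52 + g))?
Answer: 9221600949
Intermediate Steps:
t(g) = 2*g²*(-52 + g) (t(g) = g*((2*g)*(-52 + g)) = g*(2*g*(-52 + g)) = 2*g²*(-52 + g))
(t(1682) - 2217039) + 873748 = (2*1682²*(-52 + 1682) - 2217039) + 873748 = (2*2829124*1630 - 2217039) + 873748 = (9222944240 - 2217039) + 873748 = 9220727201 + 873748 = 9221600949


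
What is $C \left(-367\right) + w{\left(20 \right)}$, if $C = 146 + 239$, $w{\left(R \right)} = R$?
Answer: $-141275$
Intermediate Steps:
$C = 385$
$C \left(-367\right) + w{\left(20 \right)} = 385 \left(-367\right) + 20 = -141295 + 20 = -141275$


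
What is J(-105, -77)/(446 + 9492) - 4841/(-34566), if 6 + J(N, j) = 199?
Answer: 13695274/85879227 ≈ 0.15947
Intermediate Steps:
J(N, j) = 193 (J(N, j) = -6 + 199 = 193)
J(-105, -77)/(446 + 9492) - 4841/(-34566) = 193/(446 + 9492) - 4841/(-34566) = 193/9938 - 4841*(-1/34566) = 193*(1/9938) + 4841/34566 = 193/9938 + 4841/34566 = 13695274/85879227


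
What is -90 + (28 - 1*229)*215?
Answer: -43305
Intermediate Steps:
-90 + (28 - 1*229)*215 = -90 + (28 - 229)*215 = -90 - 201*215 = -90 - 43215 = -43305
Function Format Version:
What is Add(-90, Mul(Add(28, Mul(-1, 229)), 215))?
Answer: -43305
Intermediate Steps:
Add(-90, Mul(Add(28, Mul(-1, 229)), 215)) = Add(-90, Mul(Add(28, -229), 215)) = Add(-90, Mul(-201, 215)) = Add(-90, -43215) = -43305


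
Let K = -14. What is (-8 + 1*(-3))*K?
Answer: 154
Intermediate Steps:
(-8 + 1*(-3))*K = (-8 + 1*(-3))*(-14) = (-8 - 3)*(-14) = -11*(-14) = 154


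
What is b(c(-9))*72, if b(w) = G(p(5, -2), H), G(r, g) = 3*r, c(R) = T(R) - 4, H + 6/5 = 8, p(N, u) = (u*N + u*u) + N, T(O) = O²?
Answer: -216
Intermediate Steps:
p(N, u) = N + u² + N*u (p(N, u) = (N*u + u²) + N = (u² + N*u) + N = N + u² + N*u)
H = 34/5 (H = -6/5 + 8 = 34/5 ≈ 6.8000)
c(R) = -4 + R² (c(R) = R² - 4 = -4 + R²)
b(w) = -3 (b(w) = 3*(5 + (-2)² + 5*(-2)) = 3*(5 + 4 - 10) = 3*(-1) = -3)
b(c(-9))*72 = -3*72 = -216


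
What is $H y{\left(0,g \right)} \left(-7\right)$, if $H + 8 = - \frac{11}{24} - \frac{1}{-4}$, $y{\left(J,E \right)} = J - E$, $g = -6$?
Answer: $\frac{1379}{4} \approx 344.75$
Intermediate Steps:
$H = - \frac{197}{24}$ ($H = -8 - \left(- \frac{1}{4} + \frac{11}{24}\right) = -8 - \frac{5}{24} = - \frac{197}{24} \approx -8.2083$)
$H y{\left(0,g \right)} \left(-7\right) = - \frac{197 \left(0 - -6\right)}{24} \left(-7\right) = - \frac{197 \left(0 + 6\right)}{24} \left(-7\right) = \left(- \frac{197}{24}\right) 6 \left(-7\right) = \left(- \frac{197}{4}\right) \left(-7\right) = \frac{1379}{4}$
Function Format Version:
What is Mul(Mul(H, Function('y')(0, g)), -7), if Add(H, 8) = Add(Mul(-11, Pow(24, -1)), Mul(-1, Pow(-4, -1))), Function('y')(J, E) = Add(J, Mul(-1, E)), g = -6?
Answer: Rational(1379, 4) ≈ 344.75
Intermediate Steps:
H = Rational(-197, 24) (H = Add(-8, Add(Mul(-11, Pow(24, -1)), Mul(-1, Pow(-4, -1)))) = Add(-8, Add(Mul(-11, Rational(1, 24)), Mul(-1, Rational(-1, 4)))) = Add(-8, Add(Rational(-11, 24), Rational(1, 4))) = Add(-8, Rational(-5, 24)) = Rational(-197, 24) ≈ -8.2083)
Mul(Mul(H, Function('y')(0, g)), -7) = Mul(Mul(Rational(-197, 24), Add(0, Mul(-1, -6))), -7) = Mul(Mul(Rational(-197, 24), Add(0, 6)), -7) = Mul(Mul(Rational(-197, 24), 6), -7) = Mul(Rational(-197, 4), -7) = Rational(1379, 4)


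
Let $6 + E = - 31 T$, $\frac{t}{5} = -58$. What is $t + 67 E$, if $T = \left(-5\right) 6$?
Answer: $61618$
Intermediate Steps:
$T = -30$
$t = -290$ ($t = 5 \left(-58\right) = -290$)
$E = 924$ ($E = -6 - -930 = -6 + 930 = 924$)
$t + 67 E = -290 + 67 \cdot 924 = -290 + 61908 = 61618$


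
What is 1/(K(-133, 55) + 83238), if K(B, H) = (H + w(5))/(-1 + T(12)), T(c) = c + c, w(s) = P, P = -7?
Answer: 23/1914522 ≈ 1.2013e-5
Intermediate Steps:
w(s) = -7
T(c) = 2*c
K(B, H) = -7/23 + H/23 (K(B, H) = (H - 7)/(-1 + 2*12) = (-7 + H)/(-1 + 24) = (-7 + H)/23 = (-7 + H)*(1/23) = -7/23 + H/23)
1/(K(-133, 55) + 83238) = 1/((-7/23 + (1/23)*55) + 83238) = 1/((-7/23 + 55/23) + 83238) = 1/(48/23 + 83238) = 1/(1914522/23) = 23/1914522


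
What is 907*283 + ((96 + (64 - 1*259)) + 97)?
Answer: 256679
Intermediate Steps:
907*283 + ((96 + (64 - 1*259)) + 97) = 256681 + ((96 + (64 - 259)) + 97) = 256681 + ((96 - 195) + 97) = 256681 + (-99 + 97) = 256681 - 2 = 256679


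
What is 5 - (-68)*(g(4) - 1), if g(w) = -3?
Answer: -267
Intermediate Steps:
5 - (-68)*(g(4) - 1) = 5 - (-68)*(-3 - 1) = 5 - (-68)*(-4) = 5 - 17*16 = 5 - 272 = -267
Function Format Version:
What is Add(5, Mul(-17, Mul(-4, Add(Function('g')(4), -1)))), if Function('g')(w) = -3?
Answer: -267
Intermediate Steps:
Add(5, Mul(-17, Mul(-4, Add(Function('g')(4), -1)))) = Add(5, Mul(-17, Mul(-4, Add(-3, -1)))) = Add(5, Mul(-17, Mul(-4, -4))) = Add(5, Mul(-17, 16)) = Add(5, -272) = -267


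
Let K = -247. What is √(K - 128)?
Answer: 5*I*√15 ≈ 19.365*I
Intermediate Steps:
√(K - 128) = √(-247 - 128) = √(-375) = 5*I*√15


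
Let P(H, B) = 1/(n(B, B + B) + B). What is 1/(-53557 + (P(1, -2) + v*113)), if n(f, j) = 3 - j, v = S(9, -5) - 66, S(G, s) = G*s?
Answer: -5/330499 ≈ -1.5129e-5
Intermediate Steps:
v = -111 (v = 9*(-5) - 66 = -45 - 66 = -111)
P(H, B) = 1/(3 - B) (P(H, B) = 1/((3 - (B + B)) + B) = 1/((3 - 2*B) + B) = 1/(3 - B))
1/(-53557 + (P(1, -2) + v*113)) = 1/(-53557 + (-1/(-3 - 2) - 111*113)) = 1/(-53557 + (-1/(-5) - 12543)) = 1/(-53557 + (-1*(-⅕) - 12543)) = 1/(-53557 + (⅕ - 12543)) = 1/(-53557 - 62714/5) = 1/(-330499/5) = -5/330499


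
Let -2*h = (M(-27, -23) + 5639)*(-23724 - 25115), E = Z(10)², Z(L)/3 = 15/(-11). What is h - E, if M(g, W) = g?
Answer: 16582108289/121 ≈ 1.3704e+8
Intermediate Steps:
Z(L) = -45/11 (Z(L) = 3*(15/(-11)) = 3*(15*(-1/11)) = 3*(-15/11) = -45/11)
E = 2025/121 (E = (-45/11)² = 2025/121 ≈ 16.736)
h = 137042234 (h = -(-27 + 5639)*(-23724 - 25115)/2 = -2806*(-48839) = -½*(-274084468) = 137042234)
h - E = 137042234 - 1*2025/121 = 137042234 - 2025/121 = 16582108289/121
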